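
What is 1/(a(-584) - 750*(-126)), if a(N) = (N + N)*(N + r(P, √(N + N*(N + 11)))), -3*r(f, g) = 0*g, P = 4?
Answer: 1/776612 ≈ 1.2876e-6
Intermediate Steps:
r(f, g) = 0 (r(f, g) = -0*g = -⅓*0 = 0)
a(N) = 2*N² (a(N) = (N + N)*(N + 0) = (2*N)*N = 2*N²)
1/(a(-584) - 750*(-126)) = 1/(2*(-584)² - 750*(-126)) = 1/(2*341056 + 94500) = 1/(682112 + 94500) = 1/776612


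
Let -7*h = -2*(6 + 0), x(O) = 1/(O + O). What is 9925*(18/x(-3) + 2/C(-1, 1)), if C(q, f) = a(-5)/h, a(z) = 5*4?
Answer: -7491390/7 ≈ -1.0702e+6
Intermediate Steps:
a(z) = 20
x(O) = 1/(2*O)
h = 12/7 (h = -(-2)*(6 + 0)/7 = -(-2)*6/7 = -1/7*(-12) = 12/7 ≈ 1.7143)
C(q, f) = 35/3 (C(q, f) = 20/(12/7) = 20*(7/12) = 35/3)
9925*(18/x(-3) + 2/C(-1, 1)) = 9925*(18/(((1/2)/(-3))) + 2/(35/3)) = 9925*(18/(((1/2)*(-1/3))) + 2*(3/35)) = 9925*(18/(-1/6) + 6/35) = 9925*(18*(-6) + 6/35) = 9925*(-108 + 6/35) = 9925*(-3774/35) = -7491390/7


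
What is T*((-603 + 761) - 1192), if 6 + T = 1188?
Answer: -1222188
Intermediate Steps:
T = 1182 (T = -6 + 1188 = 1182)
T*((-603 + 761) - 1192) = 1182*((-603 + 761) - 1192) = 1182*(158 - 1192) = 1182*(-1034) = -1222188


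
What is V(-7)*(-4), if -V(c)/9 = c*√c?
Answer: -252*I*√7 ≈ -666.73*I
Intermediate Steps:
V(c) = -9*c^(3/2) (V(c) = -9*c*√c = -9*c^(3/2))
V(-7)*(-4) = -(-63)*I*√7*(-4) = (63*I*√7)*(-4) = -252*I*√7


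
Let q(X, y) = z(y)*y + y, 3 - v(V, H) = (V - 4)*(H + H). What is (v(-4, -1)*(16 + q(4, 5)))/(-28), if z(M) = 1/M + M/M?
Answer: 351/28 ≈ 12.536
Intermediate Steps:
z(M) = 1 + 1/M (z(M) = 1/M + 1 = 1 + 1/M)
v(V, H) = 3 - 2*H*(-4 + V) (v(V, H) = 3 - (V - 4)*(H + H) = 3 - (-4 + V)*2*H = 3 - 2*H*(-4 + V))
q(X, y) = 1 + 2*y (q(X, y) = ((1 + y)/y)*y + y = (1 + y) + y = 1 + 2*y)
(v(-4, -1)*(16 + q(4, 5)))/(-28) = ((3 + 8*(-1) - 2*(-1)*(-4))*(16 + (1 + 2*5)))/(-28) = ((3 - 8 - 8)*(16 + (1 + 10)))*(-1/28) = -13*(16 + 11)*(-1/28) = -13*27*(-1/28) = -351*(-1/28) = 351/28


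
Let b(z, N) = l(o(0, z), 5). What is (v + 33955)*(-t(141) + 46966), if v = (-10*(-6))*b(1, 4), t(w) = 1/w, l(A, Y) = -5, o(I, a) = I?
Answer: 222870309275/141 ≈ 1.5806e+9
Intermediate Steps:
b(z, N) = -5
v = -300 (v = -10*(-6)*(-5) = 60*(-5) = -300)
(v + 33955)*(-t(141) + 46966) = (-300 + 33955)*(-1/141 + 46966) = 33655*(-1*1/141 + 46966) = 33655*(-1/141 + 46966) = 33655*(6622205/141) = 222870309275/141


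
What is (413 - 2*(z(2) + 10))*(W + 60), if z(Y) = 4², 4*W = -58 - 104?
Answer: 14079/2 ≈ 7039.5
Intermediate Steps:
W = -81/2 (W = (-58 - 104)/4 = (¼)*(-162) = -81/2 ≈ -40.500)
z(Y) = 16
(413 - 2*(z(2) + 10))*(W + 60) = (413 - 2*(16 + 10))*(-81/2 + 60) = (413 - 2*26)*(39/2) = (413 - 52)*(39/2) = 361*(39/2) = 14079/2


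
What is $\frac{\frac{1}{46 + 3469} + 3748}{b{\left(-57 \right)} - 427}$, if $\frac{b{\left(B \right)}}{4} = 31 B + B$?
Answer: $- \frac{13174221}{27146345} \approx -0.4853$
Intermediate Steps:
$b{\left(B \right)} = 128 B$ ($b{\left(B \right)} = 4 \left(31 B + B\right) = 4 \cdot 32 B = 128 B$)
$\frac{\frac{1}{46 + 3469} + 3748}{b{\left(-57 \right)} - 427} = \frac{\frac{1}{46 + 3469} + 3748}{128 \left(-57\right) - 427} = \frac{\frac{1}{3515} + 3748}{-7296 - 427} = \frac{\frac{1}{3515} + 3748}{-7723} = \frac{13174221}{3515} \left(- \frac{1}{7723}\right) = - \frac{13174221}{27146345}$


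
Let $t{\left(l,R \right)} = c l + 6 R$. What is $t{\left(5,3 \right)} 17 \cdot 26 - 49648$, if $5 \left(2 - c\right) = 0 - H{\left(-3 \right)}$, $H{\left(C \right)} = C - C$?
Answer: $-37272$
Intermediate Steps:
$H{\left(C \right)} = 0$
$c = 2$ ($c = 2 - \frac{0 - 0}{5} = 2 - \frac{0 + 0}{5} = 2 - 0 = 2 + 0 = 2$)
$t{\left(l,R \right)} = 2 l + 6 R$
$t{\left(5,3 \right)} 17 \cdot 26 - 49648 = \left(2 \cdot 5 + 6 \cdot 3\right) 17 \cdot 26 - 49648 = \left(10 + 18\right) 17 \cdot 26 - 49648 = 28 \cdot 17 \cdot 26 - 49648 = 476 \cdot 26 - 49648 = 12376 - 49648 = -37272$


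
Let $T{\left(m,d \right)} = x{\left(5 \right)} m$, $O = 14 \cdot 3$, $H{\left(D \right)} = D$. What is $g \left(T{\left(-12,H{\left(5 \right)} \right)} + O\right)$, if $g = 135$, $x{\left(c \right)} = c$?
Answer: $-2430$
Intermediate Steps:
$O = 42$
$T{\left(m,d \right)} = 5 m$
$g \left(T{\left(-12,H{\left(5 \right)} \right)} + O\right) = 135 \left(5 \left(-12\right) + 42\right) = 135 \left(-60 + 42\right) = 135 \left(-18\right) = -2430$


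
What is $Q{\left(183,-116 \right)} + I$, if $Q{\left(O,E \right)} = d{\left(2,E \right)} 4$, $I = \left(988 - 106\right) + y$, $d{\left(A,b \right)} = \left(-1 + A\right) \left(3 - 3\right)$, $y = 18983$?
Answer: $19865$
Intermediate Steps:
$d{\left(A,b \right)} = 0$ ($d{\left(A,b \right)} = \left(-1 + A\right) 0 = 0$)
$I = 19865$ ($I = \left(988 - 106\right) + 18983 = 882 + 18983 = 19865$)
$Q{\left(O,E \right)} = 0$ ($Q{\left(O,E \right)} = 0 \cdot 4 = 0$)
$Q{\left(183,-116 \right)} + I = 0 + 19865 = 19865$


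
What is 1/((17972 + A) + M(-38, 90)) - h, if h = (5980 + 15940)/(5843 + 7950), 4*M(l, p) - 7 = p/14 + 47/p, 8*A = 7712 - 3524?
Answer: -1021819723720/642994474057 ≈ -1.5892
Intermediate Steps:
A = 1047/2 (A = (7712 - 3524)/8 = (⅛)*4188 = 1047/2 ≈ 523.50)
M(l, p) = 7/4 + p/56 + 47/(4*p) (M(l, p) = 7/4 + (p/14 + 47/p)/4 = 7/4 + (47/p + p/14)/4 = 7/4 + (p/56 + 47/(4*p)) = 7/4 + p/56 + 47/(4*p))
h = 21920/13793 ≈ 1.5892
1/((17972 + A) + M(-38, 90)) - h = 1/((17972 + 1047/2) + (1/56)*(658 + 90*(98 + 90))/90) - 1*21920/13793 = 1/(36991/2 + (1/56)*(1/90)*(658 + 90*188)) - 21920/13793 = 1/(36991/2 + (1/56)*(1/90)*(658 + 16920)) - 21920/13793 = 1/(36991/2 + (1/56)*(1/90)*17578) - 21920/13793 = 1/(36991/2 + 8789/2520) - 21920/13793 = 1/(46617449/2520) - 21920/13793 = 2520/46617449 - 21920/13793 = -1021819723720/642994474057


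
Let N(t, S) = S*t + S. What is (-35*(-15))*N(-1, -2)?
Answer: 0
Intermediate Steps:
N(t, S) = S + S*t
(-35*(-15))*N(-1, -2) = (-35*(-15))*(-2*(1 - 1)) = 525*(-2*0) = 525*0 = 0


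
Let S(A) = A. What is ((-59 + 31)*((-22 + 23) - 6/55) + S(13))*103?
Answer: -67671/55 ≈ -1230.4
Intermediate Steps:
((-59 + 31)*((-22 + 23) - 6/55) + S(13))*103 = ((-59 + 31)*((-22 + 23) - 6/55) + 13)*103 = (-28*(1 - 6*1/55) + 13)*103 = (-28*(1 - 6/55) + 13)*103 = (-28*49/55 + 13)*103 = (-1372/55 + 13)*103 = -657/55*103 = -67671/55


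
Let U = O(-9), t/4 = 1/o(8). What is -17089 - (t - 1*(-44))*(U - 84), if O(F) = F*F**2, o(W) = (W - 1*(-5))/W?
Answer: 268895/13 ≈ 20684.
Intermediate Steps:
o(W) = (5 + W)/W (o(W) = (W + 5)/W = (5 + W)/W)
O(F) = F**3
t = 32/13 (t = 4/(((5 + 8)/8)) = 4/(((1/8)*13)) = 4/(13/8) = 4*(8/13) = 32/13 ≈ 2.4615)
U = -729 (U = (-9)**3 = -729)
-17089 - (t - 1*(-44))*(U - 84) = -17089 - (32/13 - 1*(-44))*(-729 - 84) = -17089 - (32/13 + 44)*(-813) = -17089 - 604*(-813)/13 = -17089 - 1*(-491052/13) = -17089 + 491052/13 = 268895/13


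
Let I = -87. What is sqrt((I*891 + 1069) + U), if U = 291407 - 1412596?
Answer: I*sqrt(1197637) ≈ 1094.4*I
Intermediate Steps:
U = -1121189
sqrt((I*891 + 1069) + U) = sqrt((-87*891 + 1069) - 1121189) = sqrt((-77517 + 1069) - 1121189) = sqrt(-76448 - 1121189) = sqrt(-1197637) = I*sqrt(1197637)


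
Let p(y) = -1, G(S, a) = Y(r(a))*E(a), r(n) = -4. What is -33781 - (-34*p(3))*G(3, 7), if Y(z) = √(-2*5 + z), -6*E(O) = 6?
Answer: -33781 + 34*I*√14 ≈ -33781.0 + 127.22*I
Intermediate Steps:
E(O) = -1 (E(O) = -⅙*6 = -1)
Y(z) = √(-10 + z)
G(S, a) = -I*√14 (G(S, a) = √(-10 - 4)*(-1) = √(-14)*(-1) = (I*√14)*(-1) = -I*√14)
-33781 - (-34*p(3))*G(3, 7) = -33781 - (-34*(-1))*(-I*√14) = -33781 - 34*(-I*√14) = -33781 - (-34)*I*√14 = -33781 + 34*I*√14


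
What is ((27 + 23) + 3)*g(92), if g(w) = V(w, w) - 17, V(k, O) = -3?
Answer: -1060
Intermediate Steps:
g(w) = -20 (g(w) = -3 - 17 = -20)
((27 + 23) + 3)*g(92) = ((27 + 23) + 3)*(-20) = (50 + 3)*(-20) = 53*(-20) = -1060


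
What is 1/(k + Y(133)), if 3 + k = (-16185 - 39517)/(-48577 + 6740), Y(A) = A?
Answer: 41837/5494512 ≈ 0.0076143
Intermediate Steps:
k = -69809/41837 (k = -3 + (-16185 - 39517)/(-48577 + 6740) = -3 - 55702/(-41837) = -3 - 55702*(-1/41837) = -3 + 55702/41837 = -69809/41837 ≈ -1.6686)
1/(k + Y(133)) = 1/(-69809/41837 + 133) = 1/(5494512/41837) = 41837/5494512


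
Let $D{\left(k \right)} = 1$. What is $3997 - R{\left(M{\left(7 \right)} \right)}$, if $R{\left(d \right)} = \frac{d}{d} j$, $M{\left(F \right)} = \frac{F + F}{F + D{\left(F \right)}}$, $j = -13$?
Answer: $4010$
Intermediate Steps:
$M{\left(F \right)} = \frac{2 F}{1 + F}$ ($M{\left(F \right)} = \frac{F + F}{F + 1} = \frac{2 F}{1 + F}$)
$R{\left(d \right)} = -13$ ($R{\left(d \right)} = \frac{d}{d} \left(-13\right) = 1 \left(-13\right) = -13$)
$3997 - R{\left(M{\left(7 \right)} \right)} = 3997 - -13 = 3997 + 13 = 4010$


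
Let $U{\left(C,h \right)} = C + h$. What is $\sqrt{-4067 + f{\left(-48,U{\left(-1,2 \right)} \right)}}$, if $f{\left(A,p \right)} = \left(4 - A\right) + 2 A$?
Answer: $i \sqrt{4111} \approx 64.117 i$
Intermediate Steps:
$f{\left(A,p \right)} = 4 + A$
$\sqrt{-4067 + f{\left(-48,U{\left(-1,2 \right)} \right)}} = \sqrt{-4067 + \left(4 - 48\right)} = \sqrt{-4067 - 44} = \sqrt{-4111} = i \sqrt{4111}$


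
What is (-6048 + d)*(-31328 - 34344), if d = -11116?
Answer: 1127194208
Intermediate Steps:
(-6048 + d)*(-31328 - 34344) = (-6048 - 11116)*(-31328 - 34344) = -17164*(-65672) = 1127194208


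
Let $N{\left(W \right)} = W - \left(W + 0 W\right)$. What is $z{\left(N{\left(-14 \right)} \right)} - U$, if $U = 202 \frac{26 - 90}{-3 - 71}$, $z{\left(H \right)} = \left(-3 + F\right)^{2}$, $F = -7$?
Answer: $- \frac{2764}{37} \approx -74.703$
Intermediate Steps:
$N{\left(W \right)} = 0$ ($N{\left(W \right)} = W - \left(W + 0\right) = W - W = 0$)
$z{\left(H \right)} = 100$ ($z{\left(H \right)} = \left(-3 - 7\right)^{2} = \left(-10\right)^{2} = 100$)
$U = \frac{6464}{37}$ ($U = 202 \left(- \frac{64}{-74}\right) = 202 \left(\left(-64\right) \left(- \frac{1}{74}\right)\right) = 202 \cdot \frac{32}{37} = \frac{6464}{37} \approx 174.7$)
$z{\left(N{\left(-14 \right)} \right)} - U = 100 - \frac{6464}{37} = - \frac{2764}{37}$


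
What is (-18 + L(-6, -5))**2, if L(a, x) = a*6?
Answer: 2916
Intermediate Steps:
L(a, x) = 6*a
(-18 + L(-6, -5))**2 = (-18 + 6*(-6))**2 = (-18 - 36)**2 = (-54)**2 = 2916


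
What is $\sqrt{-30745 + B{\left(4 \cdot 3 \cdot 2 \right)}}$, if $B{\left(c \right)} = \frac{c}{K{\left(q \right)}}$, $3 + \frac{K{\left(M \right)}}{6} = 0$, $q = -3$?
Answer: $\frac{i \sqrt{276717}}{3} \approx 175.35 i$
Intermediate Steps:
$K{\left(M \right)} = -18$ ($K{\left(M \right)} = -18 + 6 \cdot 0 = -18 + 0 = -18$)
$B{\left(c \right)} = - \frac{c}{18}$ ($B{\left(c \right)} = \frac{c}{-18} = c \left(- \frac{1}{18}\right) = - \frac{c}{18}$)
$\sqrt{-30745 + B{\left(4 \cdot 3 \cdot 2 \right)}} = \sqrt{-30745 - \frac{4 \cdot 3 \cdot 2}{18}} = \sqrt{-30745 - \frac{12 \cdot 2}{18}} = \sqrt{-30745 - \frac{4}{3}} = \sqrt{- \frac{92239}{3}} = \frac{i \sqrt{276717}}{3}$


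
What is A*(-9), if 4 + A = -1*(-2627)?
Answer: -23607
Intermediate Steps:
A = 2623 (A = -4 - 1*(-2627) = -4 + 2627 = 2623)
A*(-9) = 2623*(-9) = -23607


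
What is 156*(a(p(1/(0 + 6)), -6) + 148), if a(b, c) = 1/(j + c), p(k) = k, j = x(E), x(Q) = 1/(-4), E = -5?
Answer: 576576/25 ≈ 23063.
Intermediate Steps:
x(Q) = -¼
j = -¼ ≈ -0.25000
a(b, c) = 1/(-¼ + c)
156*(a(p(1/(0 + 6)), -6) + 148) = 156*(4/(-1 + 4*(-6)) + 148) = 156*(4/(-1 - 24) + 148) = 156*(4/(-25) + 148) = 156*(4*(-1/25) + 148) = 156*(-4/25 + 148) = 156*(3696/25) = 576576/25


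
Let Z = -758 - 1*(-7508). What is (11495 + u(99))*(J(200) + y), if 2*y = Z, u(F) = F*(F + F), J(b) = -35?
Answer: 103863980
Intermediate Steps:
u(F) = 2*F² (u(F) = F*(2*F) = 2*F²)
Z = 6750 (Z = -758 + 7508 = 6750)
y = 3375 (y = (½)*6750 = 3375)
(11495 + u(99))*(J(200) + y) = (11495 + 2*99²)*(-35 + 3375) = (11495 + 2*9801)*3340 = (11495 + 19602)*3340 = 31097*3340 = 103863980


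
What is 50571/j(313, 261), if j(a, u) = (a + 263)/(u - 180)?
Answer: 455139/64 ≈ 7111.5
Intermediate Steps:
j(a, u) = (263 + a)/(-180 + u)
50571/j(313, 261) = 50571/(((263 + 313)/(-180 + 261))) = 50571/((576/81)) = 50571/(((1/81)*576)) = 50571/(64/9) = 50571*(9/64) = 455139/64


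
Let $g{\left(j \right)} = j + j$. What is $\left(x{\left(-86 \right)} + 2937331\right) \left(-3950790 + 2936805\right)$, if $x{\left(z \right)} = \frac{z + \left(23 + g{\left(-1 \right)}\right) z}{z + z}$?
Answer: $-2978420727870$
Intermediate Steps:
$g{\left(j \right)} = 2 j$
$x{\left(z \right)} = 11$ ($x{\left(z \right)} = \frac{z + \left(23 + 2 \left(-1\right)\right) z}{z + z} = \frac{z + \left(23 - 2\right) z}{2 z} = \left(z + 21 z\right) \frac{1}{2 z} = 22 z \frac{1}{2 z} = 11$)
$\left(x{\left(-86 \right)} + 2937331\right) \left(-3950790 + 2936805\right) = \left(11 + 2937331\right) \left(-3950790 + 2936805\right) = 2937342 \left(-1013985\right) = -2978420727870$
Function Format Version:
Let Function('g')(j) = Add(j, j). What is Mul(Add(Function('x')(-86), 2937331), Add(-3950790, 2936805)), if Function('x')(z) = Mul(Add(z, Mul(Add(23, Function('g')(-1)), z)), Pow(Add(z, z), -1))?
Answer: -2978420727870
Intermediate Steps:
Function('g')(j) = Mul(2, j)
Function('x')(z) = 11 (Function('x')(z) = Mul(Add(z, Mul(Add(23, Mul(2, -1)), z)), Pow(Add(z, z), -1)) = Mul(Add(z, Mul(Add(23, -2), z)), Pow(Mul(2, z), -1)) = Mul(Add(z, Mul(21, z)), Mul(Rational(1, 2), Pow(z, -1))) = Mul(Mul(22, z), Mul(Rational(1, 2), Pow(z, -1))) = 11)
Mul(Add(Function('x')(-86), 2937331), Add(-3950790, 2936805)) = Mul(Add(11, 2937331), Add(-3950790, 2936805)) = Mul(2937342, -1013985) = -2978420727870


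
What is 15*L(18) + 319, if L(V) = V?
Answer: 589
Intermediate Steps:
15*L(18) + 319 = 15*18 + 319 = 270 + 319 = 589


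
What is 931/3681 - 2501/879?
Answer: -2795944/1078533 ≈ -2.5924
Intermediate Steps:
931/3681 - 2501/879 = -2795944/1078533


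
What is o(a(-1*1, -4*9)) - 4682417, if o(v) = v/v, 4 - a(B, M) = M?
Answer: -4682416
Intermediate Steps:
a(B, M) = 4 - M
o(v) = 1
o(a(-1*1, -4*9)) - 4682417 = 1 - 4682417 = -4682416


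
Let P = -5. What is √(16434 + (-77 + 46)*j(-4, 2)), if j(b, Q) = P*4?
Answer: √17054 ≈ 130.59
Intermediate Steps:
j(b, Q) = -20 (j(b, Q) = -5*4 = -20)
√(16434 + (-77 + 46)*j(-4, 2)) = √(16434 + (-77 + 46)*(-20)) = √(16434 - 31*(-20)) = √(16434 + 620) = √17054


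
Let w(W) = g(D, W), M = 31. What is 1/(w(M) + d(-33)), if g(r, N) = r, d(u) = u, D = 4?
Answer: -1/29 ≈ -0.034483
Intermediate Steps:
w(W) = 4
1/(w(M) + d(-33)) = 1/(4 - 33) = 1/(-29) = -1/29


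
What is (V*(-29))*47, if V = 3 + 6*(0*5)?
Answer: -4089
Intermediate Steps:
V = 3 (V = 3 + 6*0 = 3 + 0 = 3)
(V*(-29))*47 = (3*(-29))*47 = -87*47 = -4089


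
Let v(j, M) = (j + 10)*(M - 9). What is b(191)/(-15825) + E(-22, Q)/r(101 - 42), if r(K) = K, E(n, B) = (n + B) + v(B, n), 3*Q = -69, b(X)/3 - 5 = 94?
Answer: 1882609/311225 ≈ 6.0490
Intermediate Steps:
b(X) = 297 (b(X) = 15 + 3*94 = 15 + 282 = 297)
Q = -23 (Q = (⅓)*(-69) = -23)
v(j, M) = (-9 + M)*(10 + j) (v(j, M) = (10 + j)*(-9 + M) = (-9 + M)*(10 + j))
E(n, B) = -90 - 8*B + 11*n + B*n (E(n, B) = (n + B) + (-90 - 9*B + 10*n + n*B) = (B + n) + (-90 - 9*B + 10*n + B*n) = -90 - 8*B + 11*n + B*n)
b(191)/(-15825) + E(-22, Q)/r(101 - 42) = 297/(-15825) + (-90 - 8*(-23) + 11*(-22) - 23*(-22))/(101 - 42) = 297*(-1/15825) + (-90 + 184 - 242 + 506)/59 = -99/5275 + 358*(1/59) = -99/5275 + 358/59 = 1882609/311225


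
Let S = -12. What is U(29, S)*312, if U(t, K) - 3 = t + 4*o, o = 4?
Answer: 14976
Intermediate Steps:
U(t, K) = 19 + t (U(t, K) = 3 + (t + 4*4) = 3 + (t + 16) = 3 + (16 + t) = 19 + t)
U(29, S)*312 = (19 + 29)*312 = 48*312 = 14976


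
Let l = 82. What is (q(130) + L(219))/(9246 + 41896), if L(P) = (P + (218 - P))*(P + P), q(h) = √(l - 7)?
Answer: 47742/25571 + 5*√3/51142 ≈ 1.8672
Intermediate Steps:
q(h) = 5*√3 (q(h) = √(82 - 7) = √75 = 5*√3)
L(P) = 436*P (L(P) = 218*(2*P) = 436*P)
(q(130) + L(219))/(9246 + 41896) = (5*√3 + 436*219)/(9246 + 41896) = (5*√3 + 95484)/51142 = (95484 + 5*√3)*(1/51142) = 47742/25571 + 5*√3/51142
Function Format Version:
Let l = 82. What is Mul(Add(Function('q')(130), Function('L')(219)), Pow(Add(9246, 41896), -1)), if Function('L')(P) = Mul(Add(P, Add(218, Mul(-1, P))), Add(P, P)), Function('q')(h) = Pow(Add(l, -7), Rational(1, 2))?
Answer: Add(Rational(47742, 25571), Mul(Rational(5, 51142), Pow(3, Rational(1, 2)))) ≈ 1.8672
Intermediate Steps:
Function('q')(h) = Mul(5, Pow(3, Rational(1, 2))) (Function('q')(h) = Pow(Add(82, -7), Rational(1, 2)) = Pow(75, Rational(1, 2)) = Mul(5, Pow(3, Rational(1, 2))))
Function('L')(P) = Mul(436, P) (Function('L')(P) = Mul(218, Mul(2, P)) = Mul(436, P))
Mul(Add(Function('q')(130), Function('L')(219)), Pow(Add(9246, 41896), -1)) = Mul(Add(Mul(5, Pow(3, Rational(1, 2))), Mul(436, 219)), Pow(Add(9246, 41896), -1)) = Mul(Add(Mul(5, Pow(3, Rational(1, 2))), 95484), Pow(51142, -1)) = Mul(Add(95484, Mul(5, Pow(3, Rational(1, 2)))), Rational(1, 51142)) = Add(Rational(47742, 25571), Mul(Rational(5, 51142), Pow(3, Rational(1, 2))))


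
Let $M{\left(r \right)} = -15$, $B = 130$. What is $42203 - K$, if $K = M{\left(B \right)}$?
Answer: $42218$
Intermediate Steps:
$K = -15$
$42203 - K = 42203 - -15 = 42203 + 15 = 42218$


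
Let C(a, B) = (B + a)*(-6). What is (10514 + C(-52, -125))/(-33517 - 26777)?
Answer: -5788/30147 ≈ -0.19199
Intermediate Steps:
C(a, B) = -6*B - 6*a
(10514 + C(-52, -125))/(-33517 - 26777) = (10514 + (-6*(-125) - 6*(-52)))/(-33517 - 26777) = (10514 + (750 + 312))/(-60294) = (10514 + 1062)*(-1/60294) = 11576*(-1/60294) = -5788/30147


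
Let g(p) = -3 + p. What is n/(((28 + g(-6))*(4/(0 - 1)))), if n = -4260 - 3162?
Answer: 3711/38 ≈ 97.658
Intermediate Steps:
n = -7422
n/(((28 + g(-6))*(4/(0 - 1)))) = -7422*(-1/(4*(28 + (-3 - 6)))) = -7422*(-1/(4*(28 - 9))) = -7422/(19*(-1*4)) = -7422/(19*(-4)) = -7422/(-76) = -7422*(-1/76) = 3711/38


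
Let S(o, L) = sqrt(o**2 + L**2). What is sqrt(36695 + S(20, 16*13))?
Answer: sqrt(36695 + 4*sqrt(2729)) ≈ 192.10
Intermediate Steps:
S(o, L) = sqrt(L**2 + o**2)
sqrt(36695 + S(20, 16*13)) = sqrt(36695 + sqrt((16*13)**2 + 20**2)) = sqrt(36695 + sqrt(208**2 + 400)) = sqrt(36695 + sqrt(43264 + 400)) = sqrt(36695 + sqrt(43664)) = sqrt(36695 + 4*sqrt(2729))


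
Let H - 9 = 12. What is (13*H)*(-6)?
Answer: -1638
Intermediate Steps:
H = 21 (H = 9 + 12 = 21)
(13*H)*(-6) = (13*21)*(-6) = 273*(-6) = -1638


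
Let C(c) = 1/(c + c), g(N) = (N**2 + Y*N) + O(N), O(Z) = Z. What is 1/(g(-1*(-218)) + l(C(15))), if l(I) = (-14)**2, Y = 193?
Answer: 1/90012 ≈ 1.1110e-5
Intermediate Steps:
g(N) = N**2 + 194*N (g(N) = (N**2 + 193*N) + N = N**2 + 194*N)
C(c) = 1/(2*c)
l(I) = 196
1/(g(-1*(-218)) + l(C(15))) = 1/((-1*(-218))*(194 - 1*(-218)) + 196) = 1/(218*(194 + 218) + 196) = 1/(218*412 + 196) = 1/(89816 + 196) = 1/90012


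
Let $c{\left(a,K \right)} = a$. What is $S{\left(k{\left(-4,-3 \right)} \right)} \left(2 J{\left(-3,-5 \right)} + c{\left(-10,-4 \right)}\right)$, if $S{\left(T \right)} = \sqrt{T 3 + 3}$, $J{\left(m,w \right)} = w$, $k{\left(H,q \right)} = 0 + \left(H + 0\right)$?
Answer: $- 60 i \approx - 60.0 i$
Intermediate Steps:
$k{\left(H,q \right)} = H$ ($k{\left(H,q \right)} = 0 + H = H$)
$S{\left(T \right)} = \sqrt{3 + 3 T}$ ($S{\left(T \right)} = \sqrt{3 T + 3} = \sqrt{3 + 3 T}$)
$S{\left(k{\left(-4,-3 \right)} \right)} \left(2 J{\left(-3,-5 \right)} + c{\left(-10,-4 \right)}\right) = \sqrt{3 + 3 \left(-4\right)} \left(2 \left(-5\right) - 10\right) = \sqrt{3 - 12} \left(-10 - 10\right) = \sqrt{-9} \left(-20\right) = 3 i \left(-20\right) = - 60 i$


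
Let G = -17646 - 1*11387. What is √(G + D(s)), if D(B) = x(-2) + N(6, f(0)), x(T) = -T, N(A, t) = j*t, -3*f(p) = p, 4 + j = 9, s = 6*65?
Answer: I*√29031 ≈ 170.38*I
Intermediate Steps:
G = -29033 (G = -17646 - 11387 = -29033)
s = 390
j = 5 (j = -4 + 9 = 5)
f(p) = -p/3
N(A, t) = 5*t
D(B) = 2 (D(B) = -1*(-2) + 5*(-⅓*0) = 2 + 5*0 = 2 + 0 = 2)
√(G + D(s)) = √(-29033 + 2) = √(-29031) = I*√29031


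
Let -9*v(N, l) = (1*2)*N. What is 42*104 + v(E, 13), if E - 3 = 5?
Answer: 39296/9 ≈ 4366.2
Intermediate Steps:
E = 8 (E = 3 + 5 = 8)
v(N, l) = -2*N/9 (v(N, l) = -1*2*N/9 = -2*N/9)
42*104 + v(E, 13) = 42*104 - 2/9*8 = 4368 - 16/9 = 39296/9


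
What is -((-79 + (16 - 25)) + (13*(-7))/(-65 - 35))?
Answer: 8709/100 ≈ 87.090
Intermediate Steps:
-((-79 + (16 - 25)) + (13*(-7))/(-65 - 35)) = -((-79 - 9) - 91/(-100)) = -(-88 - 1/100*(-91)) = -(-88 + 91/100) = -1*(-8709/100) = 8709/100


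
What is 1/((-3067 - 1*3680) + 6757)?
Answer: ⅒ ≈ 0.10000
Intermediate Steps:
1/((-3067 - 1*3680) + 6757) = 1/((-3067 - 3680) + 6757) = 1/(-6747 + 6757) = 1/10 = ⅒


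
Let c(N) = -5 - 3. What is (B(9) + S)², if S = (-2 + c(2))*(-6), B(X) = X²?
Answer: 19881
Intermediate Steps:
c(N) = -8
S = 60 (S = (-2 - 8)*(-6) = -10*(-6) = 60)
(B(9) + S)² = (9² + 60)² = (81 + 60)² = 141² = 19881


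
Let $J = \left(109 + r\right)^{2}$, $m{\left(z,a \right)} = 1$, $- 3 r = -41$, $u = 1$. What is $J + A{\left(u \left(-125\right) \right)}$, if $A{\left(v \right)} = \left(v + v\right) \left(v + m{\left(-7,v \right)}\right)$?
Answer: $\frac{414424}{9} \approx 46047.0$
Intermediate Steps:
$r = \frac{41}{3}$ ($r = \left(- \frac{1}{3}\right) \left(-41\right) = \frac{41}{3} \approx 13.667$)
$A{\left(v \right)} = 2 v \left(1 + v\right)$ ($A{\left(v \right)} = \left(v + v\right) \left(v + 1\right) = 2 v \left(1 + v\right)$)
$J = \frac{135424}{9}$ ($J = \left(109 + \frac{41}{3}\right)^{2} = \left(\frac{368}{3}\right)^{2} = \frac{135424}{9} \approx 15047.0$)
$J + A{\left(u \left(-125\right) \right)} = \frac{135424}{9} + 2 \cdot 1 \left(-125\right) \left(1 + 1 \left(-125\right)\right) = \frac{135424}{9} + 2 \left(-125\right) \left(1 - 125\right) = \frac{135424}{9} + 2 \left(-125\right) \left(-124\right) = \frac{135424}{9} + 31000 = \frac{414424}{9}$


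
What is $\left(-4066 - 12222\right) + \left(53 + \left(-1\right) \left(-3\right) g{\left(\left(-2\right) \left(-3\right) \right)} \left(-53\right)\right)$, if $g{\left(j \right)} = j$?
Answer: $-17189$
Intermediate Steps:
$\left(-4066 - 12222\right) + \left(53 + \left(-1\right) \left(-3\right) g{\left(\left(-2\right) \left(-3\right) \right)} \left(-53\right)\right) = \left(-4066 - 12222\right) + \left(53 + \left(-1\right) \left(-3\right) \left(\left(-2\right) \left(-3\right)\right) \left(-53\right)\right) = -16288 + \left(53 + 3 \cdot 6 \left(-53\right)\right) = -16288 + \left(53 + 18 \left(-53\right)\right) = -16288 + \left(53 - 954\right) = -16288 - 901 = -17189$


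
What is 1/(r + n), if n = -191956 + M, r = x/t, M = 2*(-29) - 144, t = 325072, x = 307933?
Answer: -325072/62464877443 ≈ -5.2041e-6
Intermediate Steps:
M = -202 (M = -58 - 144 = -202)
r = 307933/325072 ≈ 0.94728
n = -192158 (n = -191956 - 202 = -192158)
1/(r + n) = 1/(307933/325072 - 192158) = 1/(-62464877443/325072) = -325072/62464877443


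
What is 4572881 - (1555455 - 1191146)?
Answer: 4208572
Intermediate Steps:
4572881 - (1555455 - 1191146) = 4572881 - 1*364309 = 4572881 - 364309 = 4208572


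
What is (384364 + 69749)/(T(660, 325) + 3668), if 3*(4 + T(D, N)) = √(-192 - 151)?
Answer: 1361348208/10984037 - 866943*I*√7/10984037 ≈ 123.94 - 0.20882*I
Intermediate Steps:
T(D, N) = -4 + 7*I*√7/3 (T(D, N) = -4 + √(-192 - 151)/3 = -4 + √(-343)/3 = -4 + (7*I*√7)/3 = -4 + 7*I*√7/3)
(384364 + 69749)/(T(660, 325) + 3668) = (384364 + 69749)/((-4 + 7*I*√7/3) + 3668) = 454113/(3664 + 7*I*√7/3)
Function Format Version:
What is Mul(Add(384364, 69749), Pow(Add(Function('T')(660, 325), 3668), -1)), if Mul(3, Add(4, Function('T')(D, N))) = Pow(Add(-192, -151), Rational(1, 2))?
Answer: Add(Rational(1361348208, 10984037), Mul(Rational(-866943, 10984037), I, Pow(7, Rational(1, 2)))) ≈ Add(123.94, Mul(-0.20882, I))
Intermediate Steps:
Function('T')(D, N) = Add(-4, Mul(Rational(7, 3), I, Pow(7, Rational(1, 2)))) (Function('T')(D, N) = Add(-4, Mul(Rational(1, 3), Pow(Add(-192, -151), Rational(1, 2)))) = Add(-4, Mul(Rational(1, 3), Pow(-343, Rational(1, 2)))) = Add(-4, Mul(Rational(1, 3), Mul(7, I, Pow(7, Rational(1, 2))))) = Add(-4, Mul(Rational(7, 3), I, Pow(7, Rational(1, 2)))))
Mul(Add(384364, 69749), Pow(Add(Function('T')(660, 325), 3668), -1)) = Mul(Add(384364, 69749), Pow(Add(Add(-4, Mul(Rational(7, 3), I, Pow(7, Rational(1, 2)))), 3668), -1)) = Mul(454113, Pow(Add(3664, Mul(Rational(7, 3), I, Pow(7, Rational(1, 2)))), -1))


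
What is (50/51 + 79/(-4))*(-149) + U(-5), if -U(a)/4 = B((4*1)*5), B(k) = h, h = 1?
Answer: 569705/204 ≈ 2792.7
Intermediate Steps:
B(k) = 1
U(a) = -4 (U(a) = -4*1 = -4)
(50/51 + 79/(-4))*(-149) + U(-5) = (50/51 + 79/(-4))*(-149) - 4 = (50*(1/51) + 79*(-¼))*(-149) - 4 = (50/51 - 79/4)*(-149) - 4 = -3829/204*(-149) - 4 = 570521/204 - 4 = 569705/204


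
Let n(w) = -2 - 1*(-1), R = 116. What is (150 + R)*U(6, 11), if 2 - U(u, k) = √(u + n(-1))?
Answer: 532 - 266*√5 ≈ -62.794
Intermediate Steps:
n(w) = -1 (n(w) = -2 + 1 = -1)
U(u, k) = 2 - √(-1 + u) (U(u, k) = 2 - √(u - 1) = 2 - √(-1 + u))
(150 + R)*U(6, 11) = (150 + 116)*(2 - √(-1 + 6)) = 266*(2 - √5) = 532 - 266*√5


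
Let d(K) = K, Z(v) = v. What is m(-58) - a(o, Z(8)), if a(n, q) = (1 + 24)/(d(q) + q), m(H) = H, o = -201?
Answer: -953/16 ≈ -59.563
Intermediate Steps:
a(n, q) = 25/(2*q) (a(n, q) = (1 + 24)/(q + q) = 25/((2*q)) = 25*(1/(2*q)) = 25/(2*q))
m(-58) - a(o, Z(8)) = -58 - 25/(2*8) = -58 - 1*25/16 = -58 - 25/16 = -953/16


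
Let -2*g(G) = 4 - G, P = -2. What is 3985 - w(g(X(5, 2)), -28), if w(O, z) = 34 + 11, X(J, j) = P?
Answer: 3940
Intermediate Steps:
X(J, j) = -2
g(G) = -2 + G/2 (g(G) = -(4 - G)/2 = -2 + G/2)
w(O, z) = 45
3985 - w(g(X(5, 2)), -28) = 3985 - 1*45 = 3985 - 45 = 3940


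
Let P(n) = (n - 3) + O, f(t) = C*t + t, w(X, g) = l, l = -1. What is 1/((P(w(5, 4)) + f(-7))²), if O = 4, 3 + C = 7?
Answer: 1/1225 ≈ 0.00081633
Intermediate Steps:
C = 4 (C = -3 + 7 = 4)
w(X, g) = -1
f(t) = 5*t (f(t) = 4*t + t = 5*t)
P(n) = 1 + n (P(n) = (n - 3) + 4 = (-3 + n) + 4 = 1 + n)
1/((P(w(5, 4)) + f(-7))²) = 1/(((1 - 1) + 5*(-7))²) = 1/((0 - 35)²) = 1/((-35)²) = 1/1225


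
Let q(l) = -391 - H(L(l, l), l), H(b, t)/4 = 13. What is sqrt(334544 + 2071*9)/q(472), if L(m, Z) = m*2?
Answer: -sqrt(353183)/443 ≈ -1.3415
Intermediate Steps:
L(m, Z) = 2*m
H(b, t) = 52 (H(b, t) = 4*13 = 52)
q(l) = -443 (q(l) = -391 - 1*52 = -391 - 52 = -443)
sqrt(334544 + 2071*9)/q(472) = sqrt(334544 + 2071*9)/(-443) = sqrt(334544 + 18639)*(-1/443) = sqrt(353183)*(-1/443) = -sqrt(353183)/443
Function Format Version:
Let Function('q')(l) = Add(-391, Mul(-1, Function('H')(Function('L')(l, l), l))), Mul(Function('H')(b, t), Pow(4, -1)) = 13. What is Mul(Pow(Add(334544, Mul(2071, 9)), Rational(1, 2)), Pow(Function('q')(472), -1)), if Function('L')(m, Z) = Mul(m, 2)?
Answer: Mul(Rational(-1, 443), Pow(353183, Rational(1, 2))) ≈ -1.3415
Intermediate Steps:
Function('L')(m, Z) = Mul(2, m)
Function('H')(b, t) = 52 (Function('H')(b, t) = Mul(4, 13) = 52)
Function('q')(l) = -443 (Function('q')(l) = Add(-391, Mul(-1, 52)) = Add(-391, -52) = -443)
Mul(Pow(Add(334544, Mul(2071, 9)), Rational(1, 2)), Pow(Function('q')(472), -1)) = Mul(Pow(Add(334544, Mul(2071, 9)), Rational(1, 2)), Pow(-443, -1)) = Mul(Pow(Add(334544, 18639), Rational(1, 2)), Rational(-1, 443)) = Mul(Pow(353183, Rational(1, 2)), Rational(-1, 443)) = Mul(Rational(-1, 443), Pow(353183, Rational(1, 2)))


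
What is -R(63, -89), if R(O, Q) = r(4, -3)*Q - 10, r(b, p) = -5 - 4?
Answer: -791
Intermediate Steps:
r(b, p) = -9
R(O, Q) = -10 - 9*Q (R(O, Q) = -9*Q - 10 = -10 - 9*Q)
-R(63, -89) = -(-10 - 9*(-89)) = -(-10 + 801) = -1*791 = -791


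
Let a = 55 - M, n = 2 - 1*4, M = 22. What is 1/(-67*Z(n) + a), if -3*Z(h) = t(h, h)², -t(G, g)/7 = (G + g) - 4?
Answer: 3/210211 ≈ 1.4271e-5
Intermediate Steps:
t(G, g) = 28 - 7*G - 7*g (t(G, g) = -7*((G + g) - 4) = -7*(-4 + G + g) = 28 - 7*G - 7*g)
n = -2 (n = 2 - 4 = -2)
Z(h) = -(28 - 14*h)²/3 (Z(h) = -(28 - 7*h - 7*h)²/3 = -(28 - 14*h)²/3)
a = 33 (a = 55 - 1*22 = 55 - 22 = 33)
1/(-67*Z(n) + a) = 1/(-(-13132)*(-2 - 2)²/3 + 33) = 1/(-(-13132)*(-4)²/3 + 33) = 1/(-(-13132)*16/3 + 33) = 1/(-67*(-3136/3) + 33) = 1/(210112/3 + 33) = 1/(210211/3) = 3/210211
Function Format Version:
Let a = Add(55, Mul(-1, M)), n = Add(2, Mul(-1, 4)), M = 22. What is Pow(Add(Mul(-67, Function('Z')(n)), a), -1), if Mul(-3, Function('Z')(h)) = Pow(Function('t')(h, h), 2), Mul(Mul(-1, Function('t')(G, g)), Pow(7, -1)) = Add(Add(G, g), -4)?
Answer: Rational(3, 210211) ≈ 1.4271e-5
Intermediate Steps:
Function('t')(G, g) = Add(28, Mul(-7, G), Mul(-7, g)) (Function('t')(G, g) = Mul(-7, Add(Add(G, g), -4)) = Mul(-7, Add(-4, G, g)) = Add(28, Mul(-7, G), Mul(-7, g)))
n = -2 (n = Add(2, -4) = -2)
Function('Z')(h) = Mul(Rational(-1, 3), Pow(Add(28, Mul(-14, h)), 2)) (Function('Z')(h) = Mul(Rational(-1, 3), Pow(Add(28, Mul(-7, h), Mul(-7, h)), 2)) = Mul(Rational(-1, 3), Pow(Add(28, Mul(-14, h)), 2)))
a = 33 (a = Add(55, Mul(-1, 22)) = Add(55, -22) = 33)
Pow(Add(Mul(-67, Function('Z')(n)), a), -1) = Pow(Add(Mul(-67, Mul(Rational(-196, 3), Pow(Add(-2, -2), 2))), 33), -1) = Pow(Add(Mul(-67, Mul(Rational(-196, 3), Pow(-4, 2))), 33), -1) = Pow(Add(Mul(-67, Mul(Rational(-196, 3), 16)), 33), -1) = Pow(Add(Mul(-67, Rational(-3136, 3)), 33), -1) = Pow(Add(Rational(210112, 3), 33), -1) = Pow(Rational(210211, 3), -1) = Rational(3, 210211)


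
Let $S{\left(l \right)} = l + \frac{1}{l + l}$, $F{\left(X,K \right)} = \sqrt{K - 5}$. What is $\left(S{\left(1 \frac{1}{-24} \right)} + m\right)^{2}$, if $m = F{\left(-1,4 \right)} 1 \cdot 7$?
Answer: $\frac{55297}{576} - \frac{2023 i}{12} \approx 96.002 - 168.58 i$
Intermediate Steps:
$F{\left(X,K \right)} = \sqrt{-5 + K}$
$S{\left(l \right)} = l + \frac{1}{2 l}$
$m = 7 i$ ($m = \sqrt{-5 + 4} \cdot 1 \cdot 7 = \sqrt{-1} \cdot 1 \cdot 7 = i 1 \cdot 7 = i 7 = 7 i \approx 7.0 i$)
$\left(S{\left(1 \frac{1}{-24} \right)} + m\right)^{2} = \left(\left(1 \frac{1}{-24} + \frac{1}{2 \cdot 1 \frac{1}{-24}}\right) + 7 i\right)^{2} = \left(\left(1 \left(- \frac{1}{24}\right) + \frac{1}{2 \cdot 1 \left(- \frac{1}{24}\right)}\right) + 7 i\right)^{2} = \left(\left(- \frac{1}{24} + \frac{1}{2 \left(- \frac{1}{24}\right)}\right) + 7 i\right)^{2} = \left(\left(- \frac{1}{24} + \frac{1}{2} \left(-24\right)\right) + 7 i\right)^{2} = \left(\left(- \frac{1}{24} - 12\right) + 7 i\right)^{2} = \left(- \frac{289}{24} + 7 i\right)^{2}$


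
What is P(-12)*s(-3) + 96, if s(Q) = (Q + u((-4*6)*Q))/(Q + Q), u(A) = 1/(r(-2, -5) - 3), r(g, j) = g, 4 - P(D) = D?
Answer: 1568/15 ≈ 104.53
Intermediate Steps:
P(D) = 4 - D
u(A) = -1/5 (u(A) = 1/(-2 - 3) = 1/(-5) = -1/5)
s(Q) = (-1/5 + Q)/(2*Q) (s(Q) = (Q - 1/5)/(Q + Q) = (-1/5 + Q)/((2*Q)) = (-1/5 + Q)*(1/(2*Q)) = (-1/5 + Q)/(2*Q))
P(-12)*s(-3) + 96 = (4 - 1*(-12))*((1/10)*(-1 + 5*(-3))/(-3)) + 96 = (4 + 12)*((1/10)*(-1/3)*(-1 - 15)) + 96 = 16*((1/10)*(-1/3)*(-16)) + 96 = 16*(8/15) + 96 = 128/15 + 96 = 1568/15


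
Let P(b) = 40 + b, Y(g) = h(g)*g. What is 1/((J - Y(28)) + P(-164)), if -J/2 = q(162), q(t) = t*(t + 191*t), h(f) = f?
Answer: -1/10078604 ≈ -9.9220e-8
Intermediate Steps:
q(t) = 192*t² (q(t) = t*(192*t) = 192*t²)
Y(g) = g² (Y(g) = g*g = g²)
J = -10077696 (J = -384*162² = -384*26244 = -2*5038848 = -10077696)
1/((J - Y(28)) + P(-164)) = 1/((-10077696 - 1*28²) + (40 - 164)) = 1/((-10077696 - 1*784) - 124) = 1/((-10077696 - 784) - 124) = 1/(-10078480 - 124) = 1/(-10078604) = -1/10078604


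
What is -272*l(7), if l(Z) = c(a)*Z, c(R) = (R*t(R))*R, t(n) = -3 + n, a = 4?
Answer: -30464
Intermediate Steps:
c(R) = R**2*(-3 + R) (c(R) = (R*(-3 + R))*R = R**2*(-3 + R))
l(Z) = 16*Z (l(Z) = (4**2*(-3 + 4))*Z = (16*1)*Z = 16*Z)
-272*l(7) = -4352*7 = -272*112 = -30464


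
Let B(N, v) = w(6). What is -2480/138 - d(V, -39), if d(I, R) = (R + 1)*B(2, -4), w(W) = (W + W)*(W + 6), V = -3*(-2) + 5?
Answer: 376328/69 ≈ 5454.0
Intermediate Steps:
V = 11 (V = 6 + 5 = 11)
w(W) = 2*W*(6 + W) (w(W) = (2*W)*(6 + W) = 2*W*(6 + W))
B(N, v) = 144 (B(N, v) = 2*6*(6 + 6) = 2*6*12 = 144)
d(I, R) = 144 + 144*R (d(I, R) = (R + 1)*144 = (1 + R)*144 = 144 + 144*R)
-2480/138 - d(V, -39) = -2480/138 - (144 + 144*(-39)) = -2480*1/138 - (144 - 5616) = -1240/69 - 1*(-5472) = -1240/69 + 5472 = 376328/69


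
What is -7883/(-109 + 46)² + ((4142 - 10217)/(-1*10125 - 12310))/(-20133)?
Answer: -11303644256/5691216573 ≈ -1.9862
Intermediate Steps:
-7883/(-109 + 46)² + ((4142 - 10217)/(-1*10125 - 12310))/(-20133) = -7883/((-63)²) - 6075/(-10125 - 12310)*(-1/20133) = -7883/3969 - 6075/(-22435)*(-1/20133) = -7883*1/3969 - 6075*(-1/22435)*(-1/20133) = -7883/3969 + (1215/4487)*(-1/20133) = -7883/3969 - 135/10037419 = -11303644256/5691216573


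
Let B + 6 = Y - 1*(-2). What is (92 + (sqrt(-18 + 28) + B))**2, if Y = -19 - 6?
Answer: (63 + sqrt(10))**2 ≈ 4377.4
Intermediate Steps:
Y = -25
B = -29 (B = -6 + (-25 - 1*(-2)) = -6 + (-25 + 2) = -6 - 23 = -29)
(92 + (sqrt(-18 + 28) + B))**2 = (92 + (sqrt(-18 + 28) - 29))**2 = (92 + (sqrt(10) - 29))**2 = (92 + (-29 + sqrt(10)))**2 = (63 + sqrt(10))**2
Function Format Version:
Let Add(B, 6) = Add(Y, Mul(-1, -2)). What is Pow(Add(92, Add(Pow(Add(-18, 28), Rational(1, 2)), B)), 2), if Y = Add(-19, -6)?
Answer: Pow(Add(63, Pow(10, Rational(1, 2))), 2) ≈ 4377.4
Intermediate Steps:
Y = -25
B = -29 (B = Add(-6, Add(-25, Mul(-1, -2))) = Add(-6, Add(-25, 2)) = Add(-6, -23) = -29)
Pow(Add(92, Add(Pow(Add(-18, 28), Rational(1, 2)), B)), 2) = Pow(Add(92, Add(Pow(Add(-18, 28), Rational(1, 2)), -29)), 2) = Pow(Add(92, Add(Pow(10, Rational(1, 2)), -29)), 2) = Pow(Add(92, Add(-29, Pow(10, Rational(1, 2)))), 2) = Pow(Add(63, Pow(10, Rational(1, 2))), 2)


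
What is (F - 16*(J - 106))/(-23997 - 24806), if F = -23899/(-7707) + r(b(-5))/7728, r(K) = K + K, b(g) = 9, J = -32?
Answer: -3135539023/69206948664 ≈ -0.045307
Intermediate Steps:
r(K) = 2*K
F = 4400719/1418088 (F = -23899/(-7707) + (2*9)/7728 = -23899*(-1/7707) + 18*(1/7728) = 23899/7707 + 3/1288 = 4400719/1418088 ≈ 3.1033)
(F - 16*(J - 106))/(-23997 - 24806) = (4400719/1418088 - 16*(-32 - 106))/(-23997 - 24806) = (4400719/1418088 - 16*(-138))/(-48803) = (4400719/1418088 + 2208)*(-1/48803) = (3135539023/1418088)*(-1/48803) = -3135539023/69206948664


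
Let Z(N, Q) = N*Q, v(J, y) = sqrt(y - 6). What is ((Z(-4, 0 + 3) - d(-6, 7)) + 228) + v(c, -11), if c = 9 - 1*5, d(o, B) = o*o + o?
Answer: 186 + I*sqrt(17) ≈ 186.0 + 4.1231*I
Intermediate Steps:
d(o, B) = o + o**2 (d(o, B) = o**2 + o = o + o**2)
c = 4 (c = 9 - 5 = 4)
v(J, y) = sqrt(-6 + y)
((Z(-4, 0 + 3) - d(-6, 7)) + 228) + v(c, -11) = ((-4*(0 + 3) - (-6)*(1 - 6)) + 228) + sqrt(-6 - 11) = ((-4*3 - (-6)*(-5)) + 228) + sqrt(-17) = ((-12 - 1*30) + 228) + I*sqrt(17) = ((-12 - 30) + 228) + I*sqrt(17) = (-42 + 228) + I*sqrt(17) = 186 + I*sqrt(17)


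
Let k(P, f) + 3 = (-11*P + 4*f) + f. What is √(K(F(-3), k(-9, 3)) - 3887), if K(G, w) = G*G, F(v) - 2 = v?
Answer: I*√3886 ≈ 62.338*I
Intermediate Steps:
k(P, f) = -3 - 11*P + 5*f (k(P, f) = -3 + ((-11*P + 4*f) + f) = -3 + (-11*P + 5*f) = -3 - 11*P + 5*f)
F(v) = 2 + v
K(G, w) = G²
√(K(F(-3), k(-9, 3)) - 3887) = √((2 - 3)² - 3887) = √((-1)² - 3887) = √(1 - 3887) = √(-3886) = I*√3886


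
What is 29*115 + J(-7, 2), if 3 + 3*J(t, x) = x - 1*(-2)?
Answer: 10006/3 ≈ 3335.3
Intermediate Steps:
J(t, x) = -1/3 + x/3 (J(t, x) = -1 + (x - 1*(-2))/3 = -1 + (x + 2)/3 = -1 + (2 + x)/3 = -1 + (2/3 + x/3) = -1/3 + x/3)
29*115 + J(-7, 2) = 29*115 + (-1/3 + (1/3)*2) = 3335 + (-1/3 + 2/3) = 3335 + 1/3 = 10006/3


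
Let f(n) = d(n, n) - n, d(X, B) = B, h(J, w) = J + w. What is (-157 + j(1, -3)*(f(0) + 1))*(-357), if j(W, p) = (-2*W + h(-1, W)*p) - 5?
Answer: 58548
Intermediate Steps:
j(W, p) = -5 - 2*W + p*(-1 + W) (j(W, p) = (-2*W + (-1 + W)*p) - 5 = (-2*W + p*(-1 + W)) - 5 = -5 - 2*W + p*(-1 + W))
f(n) = 0 (f(n) = n - n = 0)
(-157 + j(1, -3)*(f(0) + 1))*(-357) = (-157 + (-5 - 2*1 - 3*(-1 + 1))*(0 + 1))*(-357) = (-157 + (-5 - 2 - 3*0)*1)*(-357) = (-157 + (-5 - 2 + 0)*1)*(-357) = (-157 - 7*1)*(-357) = (-157 - 7)*(-357) = -164*(-357) = 58548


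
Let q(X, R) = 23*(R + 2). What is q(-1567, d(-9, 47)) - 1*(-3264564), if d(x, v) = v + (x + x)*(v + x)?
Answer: 3249959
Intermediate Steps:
d(x, v) = v + 2*x*(v + x) (d(x, v) = v + (2*x)*(v + x) = v + 2*x*(v + x))
q(X, R) = 46 + 23*R (q(X, R) = 23*(2 + R) = 46 + 23*R)
q(-1567, d(-9, 47)) - 1*(-3264564) = (46 + 23*(47 + 2*(-9)² + 2*47*(-9))) - 1*(-3264564) = (46 + 23*(47 + 2*81 - 846)) + 3264564 = (46 + 23*(47 + 162 - 846)) + 3264564 = (46 + 23*(-637)) + 3264564 = (46 - 14651) + 3264564 = -14605 + 3264564 = 3249959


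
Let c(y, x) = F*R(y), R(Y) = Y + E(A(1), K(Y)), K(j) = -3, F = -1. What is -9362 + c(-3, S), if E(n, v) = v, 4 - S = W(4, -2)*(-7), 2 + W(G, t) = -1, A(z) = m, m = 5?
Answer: -9356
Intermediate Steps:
A(z) = 5
W(G, t) = -3 (W(G, t) = -2 - 1 = -3)
S = -17 (S = 4 - (-3)*(-7) = 4 - 1*21 = 4 - 21 = -17)
R(Y) = -3 + Y (R(Y) = Y - 3 = -3 + Y)
c(y, x) = 3 - y (c(y, x) = -(-3 + y) = 3 - y)
-9362 + c(-3, S) = -9362 + (3 - 1*(-3)) = -9362 + (3 + 3) = -9362 + 6 = -9356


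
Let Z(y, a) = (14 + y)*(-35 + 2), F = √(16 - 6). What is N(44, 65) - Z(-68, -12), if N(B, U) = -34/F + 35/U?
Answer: -23159/13 - 17*√10/5 ≈ -1792.2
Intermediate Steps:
F = √10 ≈ 3.1623
N(B, U) = 35/U - 17*√10/5 (N(B, U) = -34*√10/10 + 35/U = -17*√10/5 + 35/U = 35/U - 17*√10/5)
Z(y, a) = -462 - 33*y (Z(y, a) = (14 + y)*(-33) = -462 - 33*y)
N(44, 65) - Z(-68, -12) = (35/65 - 17*√10/5) - (-462 - 33*(-68)) = (35*(1/65) - 17*√10/5) - (-462 + 2244) = (7/13 - 17*√10/5) - 1*1782 = (7/13 - 17*√10/5) - 1782 = -23159/13 - 17*√10/5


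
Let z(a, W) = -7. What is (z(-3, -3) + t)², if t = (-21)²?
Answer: 188356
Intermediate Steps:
t = 441
(z(-3, -3) + t)² = (-7 + 441)² = 434² = 188356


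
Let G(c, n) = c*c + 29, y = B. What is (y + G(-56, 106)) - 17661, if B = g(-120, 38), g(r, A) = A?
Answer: -14458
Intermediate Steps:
B = 38
y = 38
G(c, n) = 29 + c**2 (G(c, n) = c**2 + 29 = 29 + c**2)
(y + G(-56, 106)) - 17661 = (38 + (29 + (-56)**2)) - 17661 = (38 + (29 + 3136)) - 17661 = (38 + 3165) - 17661 = 3203 - 17661 = -14458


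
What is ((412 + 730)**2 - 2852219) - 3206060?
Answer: -4754115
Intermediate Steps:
((412 + 730)**2 - 2852219) - 3206060 = (1142**2 - 2852219) - 3206060 = (1304164 - 2852219) - 3206060 = -1548055 - 3206060 = -4754115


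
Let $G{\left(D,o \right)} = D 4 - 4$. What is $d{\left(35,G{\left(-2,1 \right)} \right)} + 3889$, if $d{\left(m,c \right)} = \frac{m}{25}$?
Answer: $\frac{19452}{5} \approx 3890.4$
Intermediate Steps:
$G{\left(D,o \right)} = -4 + 4 D$ ($G{\left(D,o \right)} = 4 D - 4 = -4 + 4 D$)
$d{\left(m,c \right)} = \frac{m}{25}$ ($d{\left(m,c \right)} = m \frac{1}{25} = \frac{m}{25}$)
$d{\left(35,G{\left(-2,1 \right)} \right)} + 3889 = \frac{1}{25} \cdot 35 + 3889 = \frac{7}{5} + 3889 = \frac{19452}{5}$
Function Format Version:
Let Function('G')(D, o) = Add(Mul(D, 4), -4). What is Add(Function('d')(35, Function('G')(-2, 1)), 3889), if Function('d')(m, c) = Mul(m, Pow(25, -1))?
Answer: Rational(19452, 5) ≈ 3890.4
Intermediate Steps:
Function('G')(D, o) = Add(-4, Mul(4, D)) (Function('G')(D, o) = Add(Mul(4, D), -4) = Add(-4, Mul(4, D)))
Function('d')(m, c) = Mul(Rational(1, 25), m) (Function('d')(m, c) = Mul(m, Rational(1, 25)) = Mul(Rational(1, 25), m))
Add(Function('d')(35, Function('G')(-2, 1)), 3889) = Add(Mul(Rational(1, 25), 35), 3889) = Add(Rational(7, 5), 3889) = Rational(19452, 5)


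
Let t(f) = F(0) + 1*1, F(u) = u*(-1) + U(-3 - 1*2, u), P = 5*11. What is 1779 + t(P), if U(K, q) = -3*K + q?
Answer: 1795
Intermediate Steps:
P = 55
U(K, q) = q - 3*K
F(u) = 15 (F(u) = u*(-1) + (u - 3*(-3 - 1*2)) = -u + (u - 3*(-3 - 2)) = -u + (u - 3*(-5)) = -u + (u + 15) = -u + (15 + u) = 15)
t(f) = 16 (t(f) = 15 + 1*1 = 15 + 1 = 16)
1779 + t(P) = 1779 + 16 = 1795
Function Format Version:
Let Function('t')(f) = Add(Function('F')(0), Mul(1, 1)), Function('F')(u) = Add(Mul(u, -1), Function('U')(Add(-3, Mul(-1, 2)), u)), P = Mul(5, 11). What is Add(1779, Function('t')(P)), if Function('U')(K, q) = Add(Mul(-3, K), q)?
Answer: 1795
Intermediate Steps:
P = 55
Function('U')(K, q) = Add(q, Mul(-3, K))
Function('F')(u) = 15 (Function('F')(u) = Add(Mul(u, -1), Add(u, Mul(-3, Add(-3, Mul(-1, 2))))) = Add(Mul(-1, u), Add(u, Mul(-3, Add(-3, -2)))) = Add(Mul(-1, u), Add(u, Mul(-3, -5))) = Add(Mul(-1, u), Add(u, 15)) = Add(Mul(-1, u), Add(15, u)) = 15)
Function('t')(f) = 16 (Function('t')(f) = Add(15, Mul(1, 1)) = Add(15, 1) = 16)
Add(1779, Function('t')(P)) = Add(1779, 16) = 1795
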